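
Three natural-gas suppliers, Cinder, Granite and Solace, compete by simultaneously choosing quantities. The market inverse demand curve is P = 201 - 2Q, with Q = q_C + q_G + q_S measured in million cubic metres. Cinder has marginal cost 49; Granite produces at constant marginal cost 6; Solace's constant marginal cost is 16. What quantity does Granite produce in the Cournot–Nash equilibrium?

Cinder's profit: π_C = (201 - 2Q)q_C - (49q_C). Setting ∂π_C/∂q_C = 0: 152 - 4q_C - 2(q_G + q_S) = 0.
Granite's profit: π_G = (201 - 2Q)q_G - (6q_G). Setting ∂π_G/∂q_G = 0: 195 - 4q_G - 2(q_C + q_S) = 0.
Solace's profit: π_S = (201 - 2Q)q_S - (16q_S). Setting ∂π_S/∂q_S = 0: 185 - 4q_S - 2(q_C + q_G) = 0.
Summing all 3 equations gives 532 − 8Q = 0, hence Q = 133/2.
Back-substituting: q_C = (152 − 133)/2 = 19/2, q_G = (195 − 133)/2 = 31, q_S = (185 − 133)/2 = 26.

31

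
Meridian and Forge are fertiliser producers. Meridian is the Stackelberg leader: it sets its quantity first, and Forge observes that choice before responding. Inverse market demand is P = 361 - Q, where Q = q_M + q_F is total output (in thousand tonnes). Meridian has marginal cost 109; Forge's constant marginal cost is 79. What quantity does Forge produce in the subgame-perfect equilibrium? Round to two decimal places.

The follower Forge best-responds to any q_M: π_F = (361 - Q)q_F - 79q_F.
Setting the follower's marginal profit to zero, 282 - q_M - 2q_F = 0, i.e. q_F = (282 - q_M)/2.
The leader anticipates this reaction. Substituting into P = 361 - Q gives P = 220 - (1/2)q_M, so π_M = (220 - (1/2)q_M)q_M - 109q_M.
Maximising: ∂π_M/∂q_M = 111 - q_M = 0, giving q_M = 111.
Then q_F = (282 - 111)/2 = 171/2.

85.50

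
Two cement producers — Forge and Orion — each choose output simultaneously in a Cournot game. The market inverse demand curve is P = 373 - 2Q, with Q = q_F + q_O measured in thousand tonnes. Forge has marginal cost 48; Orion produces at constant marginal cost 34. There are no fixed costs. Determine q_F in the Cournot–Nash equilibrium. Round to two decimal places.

Forge's profit: π_F = (373 - 2Q)q_F - (48q_F). Setting ∂π_F/∂q_F = 0: 325 - 4q_F - 2(q_O) = 0.
Orion's profit: π_O = (373 - 2Q)q_O - (34q_O). Setting ∂π_O/∂q_O = 0: 339 - 4q_O - 2(q_F) = 0.
Best responses: q_F = (325 - 2q_O)/4, q_O = (339 - 2q_F)/4.
Solving the pair: q_F = 311/6, q_O = 353/6.

51.83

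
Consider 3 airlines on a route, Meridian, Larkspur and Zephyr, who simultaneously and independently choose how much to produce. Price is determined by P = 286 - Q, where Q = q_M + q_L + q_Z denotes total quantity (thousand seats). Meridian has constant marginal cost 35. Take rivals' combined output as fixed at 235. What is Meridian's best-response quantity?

8

With rivals' combined output fixed at 235, Meridian's profit is π_M = (286 - 235 - q_M)q_M - (35q_M) = (51 - q_M)q_M - (35q_M).
∂π_M/∂q_M = 16 - 2q_M = 0, so q_M = 8.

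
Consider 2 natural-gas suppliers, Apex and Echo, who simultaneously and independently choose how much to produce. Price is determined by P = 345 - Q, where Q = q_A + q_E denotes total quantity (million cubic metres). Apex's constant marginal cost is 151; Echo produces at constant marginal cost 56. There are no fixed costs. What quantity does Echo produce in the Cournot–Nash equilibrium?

Apex's profit: π_A = (345 - Q)q_A - (151q_A). Setting ∂π_A/∂q_A = 0: 194 - 2q_A - (q_E) = 0.
Echo's profit: π_E = (345 - Q)q_E - (56q_E). Setting ∂π_E/∂q_E = 0: 289 - 2q_E - (q_A) = 0.
Best responses: q_A = (194 - q_E)/2, q_E = (289 - q_A)/2.
Solving the pair: q_A = 33, q_E = 128.

128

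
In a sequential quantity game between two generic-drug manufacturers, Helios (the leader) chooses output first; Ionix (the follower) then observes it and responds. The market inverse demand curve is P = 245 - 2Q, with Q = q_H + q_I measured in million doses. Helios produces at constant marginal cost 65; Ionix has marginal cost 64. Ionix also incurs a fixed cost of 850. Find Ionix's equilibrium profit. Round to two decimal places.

Solve by backward induction. Given q_H, the follower Ionix maximises π_I = (245 - 2q_H - 2q_I)q_I - 64q_I.
Follower FOC: 181 - 2q_H - 4q_I = 0, so q_I(q_H) = (181 - 2q_H)/4.
Helios substitutes q_I(q_H) into its own profit: π_H = q_H(245 - 2q_H - (181 - 2q_H)/2) - 65q_H = (309/2 - q_H)q_H - 65q_H.
Leader FOC: 179/2 - 2q_H = 0, so q_H = 179/4.
Then q_I = (181 - 2·(179/4))/4 = 183/8.
Price P = 245 - 2·(541/8) = 439/4.
Ionix's profit: (439/4 - 64)·(183/8) - 850 = 196.5313.

196.53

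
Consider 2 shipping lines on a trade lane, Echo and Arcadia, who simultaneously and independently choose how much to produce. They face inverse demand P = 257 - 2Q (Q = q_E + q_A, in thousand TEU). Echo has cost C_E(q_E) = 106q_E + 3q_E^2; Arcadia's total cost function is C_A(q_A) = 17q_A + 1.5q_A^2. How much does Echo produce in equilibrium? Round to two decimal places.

8.74

Echo's profit: π_E = (257 - 2Q)q_E - (106q_E + 3q_E²). Setting ∂π_E/∂q_E = 0: 151 - 10q_E - 2(q_A) = 0.
Arcadia's first-order condition: 240 - 7q_A - 2(q_E) = 0.
So q_E = (151 - 2q_A)/10 and q_A = (240 - 2q_E)/7.
Solving the pair: q_E = 577/66, q_A = 1049/33.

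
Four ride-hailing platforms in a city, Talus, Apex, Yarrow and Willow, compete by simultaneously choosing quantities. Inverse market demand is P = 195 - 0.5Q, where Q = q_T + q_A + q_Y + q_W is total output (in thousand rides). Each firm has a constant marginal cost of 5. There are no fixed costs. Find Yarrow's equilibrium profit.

2888

A representative firm's profit is π_i = q_i(195 - 0.5Q) - 5q_i.
First-order condition (treating rivals' output as given): 190 - q_i - (1/2)·Σ_{j≠i} q_j = 0.
With identical firms every q_j equals q_i, so Σ_{j≠i} q_j = 3q_i and 190 = (5/2)q_i, giving q_i = 76.
Price P = 195 - (1/2)·304 = 43.
Yarrow's profit: (43 - 5)·76 = 2888.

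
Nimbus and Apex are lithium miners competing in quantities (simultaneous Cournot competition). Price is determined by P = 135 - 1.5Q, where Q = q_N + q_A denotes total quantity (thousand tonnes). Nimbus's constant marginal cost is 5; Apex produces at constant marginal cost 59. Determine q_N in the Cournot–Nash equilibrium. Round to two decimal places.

40.89

Nimbus's profit: π_N = (135 - 1.5Q)q_N - (5q_N). Setting ∂π_N/∂q_N = 0: 130 - 3q_N - (3/2)(q_A) = 0.
Apex's first-order condition: 76 - 3q_A - (3/2)(q_N) = 0.
Rearranging gives the reaction functions q_N = (130 - (3/2)q_A)/3 and q_A = (76 - (3/2)q_N)/3.
Substituting one into the other gives q_N = 368/9 and q_A = 44/9.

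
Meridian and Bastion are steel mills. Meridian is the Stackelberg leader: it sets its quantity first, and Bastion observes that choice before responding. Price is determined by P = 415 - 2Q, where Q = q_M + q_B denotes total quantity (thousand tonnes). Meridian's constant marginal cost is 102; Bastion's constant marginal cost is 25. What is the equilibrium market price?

161

Solve by backward induction. Given q_M, the follower Bastion maximises π_B = (415 - 2q_M - 2q_B)q_B - 25q_B.
Follower FOC: 390 - 2q_M - 4q_B = 0, so q_B(q_M) = (390 - 2q_M)/4.
Meridian substitutes q_B(q_M) into its own profit: π_M = q_M(415 - 2q_M - (390 - 2q_M)/2) - 102q_M = (220 - q_M)q_M - 102q_M.
The leader's first-order condition 118 - 2q_M = 0 yields q_M = 59.
Then q_B = (390 - 2·59)/4 = 68.
Total output Q = 127, so price P = 415 - 2·127 = 161.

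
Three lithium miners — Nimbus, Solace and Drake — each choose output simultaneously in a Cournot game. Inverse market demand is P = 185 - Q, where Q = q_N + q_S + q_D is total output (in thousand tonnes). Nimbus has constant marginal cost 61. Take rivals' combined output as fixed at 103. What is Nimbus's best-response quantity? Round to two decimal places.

With rivals' combined output fixed at 103, Nimbus's profit is π_N = (185 - 103 - q_N)q_N - (61q_N) = (82 - q_N)q_N - (61q_N).
∂π_N/∂q_N = 21 - 2q_N = 0, so q_N = 21/2.

10.50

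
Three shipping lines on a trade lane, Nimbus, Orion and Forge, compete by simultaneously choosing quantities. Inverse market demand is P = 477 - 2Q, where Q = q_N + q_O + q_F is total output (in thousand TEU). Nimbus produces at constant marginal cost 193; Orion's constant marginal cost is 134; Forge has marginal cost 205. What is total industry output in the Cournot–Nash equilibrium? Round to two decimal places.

112.38

Nimbus's profit: π_N = (477 - 2Q)q_N - (193q_N). Setting ∂π_N/∂q_N = 0: 284 - 4q_N - 2(q_O + q_F) = 0.
Orion's profit: π_O = (477 - 2Q)q_O - (134q_O). Setting ∂π_O/∂q_O = 0: 343 - 4q_O - 2(q_N + q_F) = 0.
Forge's profit: π_F = (477 - 2Q)q_F - (205q_F). Setting ∂π_F/∂q_F = 0: 272 - 4q_F - 2(q_N + q_O) = 0.
Adding the 3 conditions: 899 − 4Q − 4Q = 0, i.e. Q = 899/8.
Back-substituting: q_N = (284 − 899/4)/2 = 237/8, q_O = (343 − 899/4)/2 = 473/8, q_F = (272 − 899/4)/2 = 189/8.
Total output Q = 237/8 + 473/8 + 189/8 = 899/8.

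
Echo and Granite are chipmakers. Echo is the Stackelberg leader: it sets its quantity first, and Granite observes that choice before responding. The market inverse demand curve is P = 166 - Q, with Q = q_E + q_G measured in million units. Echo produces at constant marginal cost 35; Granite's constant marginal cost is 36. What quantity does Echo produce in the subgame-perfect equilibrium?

66

Solve by backward induction. Given q_E, the follower Granite maximises π_G = (166 - q_E - q_G)q_G - 36q_G.
Setting the follower's marginal profit to zero, 130 - q_E - 2q_G = 0, i.e. q_G = (130 - q_E)/2.
The leader anticipates this reaction. Substituting into P = 166 - Q gives P = 101 - (1/2)q_E, so π_E = (101 - (1/2)q_E)q_E - 35q_E.
The leader's first-order condition 66 - q_E = 0 yields q_E = 66.
Then q_G = (130 - 66)/2 = 32.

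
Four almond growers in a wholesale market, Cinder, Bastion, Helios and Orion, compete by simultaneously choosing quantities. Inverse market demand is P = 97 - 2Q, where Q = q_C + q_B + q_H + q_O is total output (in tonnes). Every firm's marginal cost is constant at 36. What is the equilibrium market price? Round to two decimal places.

Each firm earns π_i = (97 - 2Q)q_i - 36q_i.
First-order condition (treating rivals' output as given): 61 - 4q_i - 2·Σ_{j≠i} q_j = 0.
With identical firms every q_j equals q_i, so Σ_{j≠i} q_j = 3q_i and 61 = 10q_i, giving q_i = 61/10.
Total output Q = 122/5, so price P = 97 - 2·(122/5) = 241/5.

48.20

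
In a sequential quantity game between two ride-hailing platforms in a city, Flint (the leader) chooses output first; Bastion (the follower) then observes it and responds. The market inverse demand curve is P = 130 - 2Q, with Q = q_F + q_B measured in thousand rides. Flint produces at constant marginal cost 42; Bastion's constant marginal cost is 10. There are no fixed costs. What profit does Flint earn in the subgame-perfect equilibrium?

196

Solve by backward induction. Given q_F, the follower Bastion maximises π_B = (130 - 2q_F - 2q_B)q_B - 10q_B.
Follower FOC: 120 - 2q_F - 4q_B = 0, so q_B(q_F) = (120 - 2q_F)/4.
The leader anticipates this reaction. Substituting into P = 130 - 2Q gives P = 70 - q_F, so π_F = (70 - q_F)q_F - 42q_F.
Maximising: ∂π_F/∂q_F = 28 - 2q_F = 0, giving q_F = 14.
Then q_B = (120 - 2·14)/4 = 23.
Price P = 130 - 2·37 = 56.
Flint's profit: (56 - 42)·14 = 196.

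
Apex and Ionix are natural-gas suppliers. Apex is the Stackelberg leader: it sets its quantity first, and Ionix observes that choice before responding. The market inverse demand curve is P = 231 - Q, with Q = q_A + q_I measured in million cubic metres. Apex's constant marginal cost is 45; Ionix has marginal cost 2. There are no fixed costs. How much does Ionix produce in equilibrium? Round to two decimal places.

78.75

The follower Ionix best-responds to any q_A: π_I = (231 - Q)q_I - 2q_I.
∂π_I/∂q_I = 229 - q_A - 2q_I = 0 gives the reaction function q_I = (229 - q_A)/2.
The leader anticipates this reaction. Substituting into P = 231 - Q gives P = 233/2 - (1/2)q_A, so π_A = (233/2 - (1/2)q_A)q_A - 45q_A.
Maximising: ∂π_A/∂q_A = 143/2 - q_A = 0, giving q_A = 143/2.
Then q_I = (229 - 143/2)/2 = 315/4.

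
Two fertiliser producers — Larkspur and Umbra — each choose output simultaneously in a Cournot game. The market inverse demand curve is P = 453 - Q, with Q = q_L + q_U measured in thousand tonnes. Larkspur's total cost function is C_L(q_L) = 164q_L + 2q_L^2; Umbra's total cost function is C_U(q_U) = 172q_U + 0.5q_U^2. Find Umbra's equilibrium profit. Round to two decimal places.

10129.46

Larkspur's profit: π_L = (453 - Q)q_L - (164q_L + 2q_L²). Setting ∂π_L/∂q_L = 0: 289 - 6q_L - (q_U) = 0.
Umbra's profit: π_U = (453 - Q)q_U - (172q_U + (1/2)q_U²). Setting ∂π_U/∂q_U = 0: 281 - 3q_U - (q_L) = 0.
Rearranging gives the reaction functions q_L = (289 - q_U)/6 and q_U = (281 - q_L)/3.
Solving the pair: q_L = 586/17, q_U = 1397/17.
Price P = 453 - 1983/17 = 336.3529.
Umbra's profit: 336.3529·(1397/17) - 172·(1397/17) - (1/2)(1397/17)² = 10129.4585.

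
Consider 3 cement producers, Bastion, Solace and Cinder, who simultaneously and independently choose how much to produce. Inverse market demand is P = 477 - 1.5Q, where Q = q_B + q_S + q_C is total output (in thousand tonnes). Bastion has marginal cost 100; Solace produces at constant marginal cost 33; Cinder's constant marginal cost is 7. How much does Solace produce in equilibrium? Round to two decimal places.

80.83

Bastion's profit: π_B = (477 - 1.5Q)q_B - (100q_B). Setting ∂π_B/∂q_B = 0: 377 - 3q_B - (3/2)(q_S + q_C) = 0.
Solace's first-order condition: 444 - 3q_S - (3/2)(q_B + q_C) = 0.
Cinder's profit: π_C = (477 - 1.5Q)q_C - (7q_C). Setting ∂π_C/∂q_C = 0: 470 - 3q_C - (3/2)(q_B + q_S) = 0.
Summing all 3 equations gives 1291 − 6Q = 0, hence Q = 1291/6.
Back-substituting: q_B = (377 − 1291/4)/(3/2) = 217/6, q_S = (444 − 1291/4)/(3/2) = 485/6, q_C = (470 − 1291/4)/(3/2) = 589/6.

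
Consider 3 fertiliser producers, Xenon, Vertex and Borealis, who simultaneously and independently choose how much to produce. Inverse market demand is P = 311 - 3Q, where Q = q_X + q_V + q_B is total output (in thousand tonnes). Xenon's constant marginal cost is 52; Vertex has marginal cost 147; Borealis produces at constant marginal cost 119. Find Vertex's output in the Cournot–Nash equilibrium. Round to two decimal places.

Xenon's profit: π_X = (311 - 3Q)q_X - (52q_X). Setting ∂π_X/∂q_X = 0: 259 - 6q_X - 3(q_V + q_B) = 0.
Vertex's profit: π_V = (311 - 3Q)q_V - (147q_V). Setting ∂π_V/∂q_V = 0: 164 - 6q_V - 3(q_X + q_B) = 0.
Borealis's first-order condition: 192 - 6q_B - 3(q_X + q_V) = 0.
Adding the 3 first-order conditions: 615 − 12Q = 0, so Q = 205/4.
Back-substituting: q_X = (259 − 615/4)/3 = 421/12, q_V = (164 − 615/4)/3 = 41/12, q_B = (192 − 615/4)/3 = 51/4.

3.42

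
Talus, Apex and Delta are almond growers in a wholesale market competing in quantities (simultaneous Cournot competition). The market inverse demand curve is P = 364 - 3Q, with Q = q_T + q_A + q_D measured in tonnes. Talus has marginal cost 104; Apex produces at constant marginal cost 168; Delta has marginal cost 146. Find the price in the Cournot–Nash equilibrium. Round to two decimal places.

195.50

Talus's profit: π_T = (364 - 3Q)q_T - (104q_T). Setting ∂π_T/∂q_T = 0: 260 - 6q_T - 3(q_A + q_D) = 0.
Apex's profit: π_A = (364 - 3Q)q_A - (168q_A). Setting ∂π_A/∂q_A = 0: 196 - 6q_A - 3(q_T + q_D) = 0.
Delta's profit: π_D = (364 - 3Q)q_D - (146q_D). Setting ∂π_D/∂q_D = 0: 218 - 6q_D - 3(q_T + q_A) = 0.
Adding the 3 first-order conditions: 674 − 12Q = 0, so Q = 337/6.
Back-substituting: q_T = (260 − 337/2)/3 = 61/2, q_A = (196 − 337/2)/3 = 55/6, q_D = (218 − 337/2)/3 = 33/2.
Total output Q = 337/6, so price P = 364 - 3·(337/6) = 391/2.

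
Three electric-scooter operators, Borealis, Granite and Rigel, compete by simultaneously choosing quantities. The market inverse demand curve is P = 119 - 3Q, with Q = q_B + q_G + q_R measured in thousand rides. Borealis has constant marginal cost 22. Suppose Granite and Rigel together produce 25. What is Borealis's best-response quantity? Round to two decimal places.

3.67

With rivals' combined output fixed at 25, Borealis's profit is π_B = (119 - 3·25 - 3q_B)q_B - (22q_B) = (44 - 3q_B)q_B - (22q_B).
∂π_B/∂q_B = 22 - 6q_B = 0, so q_B = 11/3.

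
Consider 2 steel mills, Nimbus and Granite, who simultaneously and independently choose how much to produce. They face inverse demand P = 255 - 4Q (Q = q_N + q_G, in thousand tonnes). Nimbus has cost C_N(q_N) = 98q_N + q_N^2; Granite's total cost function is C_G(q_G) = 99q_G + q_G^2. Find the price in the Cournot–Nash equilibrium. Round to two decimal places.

165.57

Nimbus's profit: π_N = (255 - 4Q)q_N - (98q_N + q_N²). Setting ∂π_N/∂q_N = 0: 157 - 10q_N - 4(q_G) = 0.
Granite's profit: π_G = (255 - 4Q)q_G - (99q_G + q_G²). Setting ∂π_G/∂q_G = 0: 156 - 10q_G - 4(q_N) = 0.
Best responses: q_N = (157 - 4q_G)/10, q_G = (156 - 4q_N)/10.
Solving the pair: q_N = 473/42, q_G = 233/21.
Total output Q = 313/14, so price P = 255 - 4·(313/14) = 1159/7.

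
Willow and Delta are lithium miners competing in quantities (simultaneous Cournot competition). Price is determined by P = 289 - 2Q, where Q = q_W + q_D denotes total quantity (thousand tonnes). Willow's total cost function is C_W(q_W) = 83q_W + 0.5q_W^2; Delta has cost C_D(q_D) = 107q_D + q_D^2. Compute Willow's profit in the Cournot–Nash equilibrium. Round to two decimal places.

2812.07

Willow's profit: π_W = (289 - 2Q)q_W - (83q_W + (1/2)q_W²). Setting ∂π_W/∂q_W = 0: 206 - 5q_W - 2(q_D) = 0.
Delta's first-order condition: 182 - 6q_D - 2(q_W) = 0.
So q_W = (206 - 2q_D)/5 and q_D = (182 - 2q_W)/6.
Substituting one into the other gives q_W = 436/13 and q_D = 249/13.
Price P = 289 - 2·(685/13) = 183.6154.
Willow's profit: 183.6154·(436/13) - 83·(436/13) - (1/2)(436/13)² = 2812.0710.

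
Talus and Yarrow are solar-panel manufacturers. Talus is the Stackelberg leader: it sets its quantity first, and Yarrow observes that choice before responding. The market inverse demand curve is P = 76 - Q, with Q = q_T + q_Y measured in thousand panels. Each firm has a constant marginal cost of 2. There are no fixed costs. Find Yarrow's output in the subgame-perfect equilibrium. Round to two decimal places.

18.50

Solve by backward induction. Given q_T, the follower Yarrow maximises π_Y = (76 - q_T - q_Y)q_Y - 2q_Y.
Setting the follower's marginal profit to zero, 74 - q_T - 2q_Y = 0, i.e. q_Y = (74 - q_T)/2.
Talus substitutes q_Y(q_T) into its own profit: π_T = q_T(76 - q_T - (74 - q_T)/2) - 2q_T = (39 - (1/2)q_T)q_T - 2q_T.
Leader FOC: 37 - q_T = 0, so q_T = 37.
Then q_Y = (74 - 37)/2 = 37/2.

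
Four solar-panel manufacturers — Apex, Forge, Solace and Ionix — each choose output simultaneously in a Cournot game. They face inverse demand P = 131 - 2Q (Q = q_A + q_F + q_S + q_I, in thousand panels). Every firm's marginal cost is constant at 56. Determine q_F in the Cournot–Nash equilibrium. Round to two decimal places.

7.50

A representative firm's profit is π_i = q_i(131 - 2Q) - 56q_i.
First-order condition (treating rivals' output as given): 75 - 4q_i - 2·Σ_{j≠i} q_j = 0.
By symmetry each firm produces the same amount; substituting Σ_{j≠i} q_j = 3q_i yields q_i = 75/10 = 15/2.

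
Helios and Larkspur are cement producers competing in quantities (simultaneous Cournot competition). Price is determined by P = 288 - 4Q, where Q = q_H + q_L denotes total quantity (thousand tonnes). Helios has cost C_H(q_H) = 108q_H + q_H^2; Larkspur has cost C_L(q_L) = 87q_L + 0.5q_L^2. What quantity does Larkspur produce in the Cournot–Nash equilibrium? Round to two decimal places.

Helios's profit: π_H = (288 - 4Q)q_H - (108q_H + q_H²). Setting ∂π_H/∂q_H = 0: 180 - 10q_H - 4(q_L) = 0.
Larkspur's profit: π_L = (288 - 4Q)q_L - (87q_L + (1/2)q_L²). Setting ∂π_L/∂q_L = 0: 201 - 9q_L - 4(q_H) = 0.
Rearranging gives the reaction functions q_H = (180 - 4q_L)/10 and q_L = (201 - 4q_H)/9.
Solving the pair: q_H = 408/37, q_L = 645/37.

17.43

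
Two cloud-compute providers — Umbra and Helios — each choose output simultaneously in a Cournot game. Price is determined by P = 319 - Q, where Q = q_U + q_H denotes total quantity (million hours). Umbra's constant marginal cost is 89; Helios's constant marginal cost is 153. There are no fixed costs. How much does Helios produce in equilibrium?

Umbra's profit: π_U = (319 - Q)q_U - (89q_U). Setting ∂π_U/∂q_U = 0: 230 - 2q_U - (q_H) = 0.
Helios's first-order condition: 166 - 2q_H - (q_U) = 0.
Best responses: q_U = (230 - q_H)/2, q_H = (166 - q_U)/2.
Substituting one into the other gives q_U = 98 and q_H = 34.

34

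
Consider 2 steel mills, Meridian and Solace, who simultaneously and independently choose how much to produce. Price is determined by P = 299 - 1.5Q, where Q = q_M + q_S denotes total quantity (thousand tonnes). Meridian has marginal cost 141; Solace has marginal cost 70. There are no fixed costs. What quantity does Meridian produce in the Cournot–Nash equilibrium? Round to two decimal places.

19.33

Meridian's profit: π_M = (299 - 1.5Q)q_M - (141q_M). Setting ∂π_M/∂q_M = 0: 158 - 3q_M - (3/2)(q_S) = 0.
Solace's profit: π_S = (299 - 1.5Q)q_S - (70q_S). Setting ∂π_S/∂q_S = 0: 229 - 3q_S - (3/2)(q_M) = 0.
Rearranging gives the reaction functions q_M = (158 - (3/2)q_S)/3 and q_S = (229 - (3/2)q_M)/3.
Substituting one into the other gives q_M = 58/3 and q_S = 200/3.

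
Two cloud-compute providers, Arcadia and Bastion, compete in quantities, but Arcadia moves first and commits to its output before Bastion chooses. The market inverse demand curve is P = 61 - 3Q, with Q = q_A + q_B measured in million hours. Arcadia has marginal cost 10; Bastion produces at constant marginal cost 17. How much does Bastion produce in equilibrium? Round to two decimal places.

2.50

The follower Bastion best-responds to any q_A: π_B = (61 - 3Q)q_B - 17q_B.
Setting the follower's marginal profit to zero, 44 - 3q_A - 6q_B = 0, i.e. q_B = (44 - 3q_A)/6.
Arcadia substitutes q_B(q_A) into its own profit: π_A = q_A(61 - 3q_A - (44 - 3q_A)/2) - 10q_A = (39 - (3/2)q_A)q_A - 10q_A.
Maximising: ∂π_A/∂q_A = 29 - 3q_A = 0, giving q_A = 29/3.
Then q_B = (44 - 3·(29/3))/6 = 5/2.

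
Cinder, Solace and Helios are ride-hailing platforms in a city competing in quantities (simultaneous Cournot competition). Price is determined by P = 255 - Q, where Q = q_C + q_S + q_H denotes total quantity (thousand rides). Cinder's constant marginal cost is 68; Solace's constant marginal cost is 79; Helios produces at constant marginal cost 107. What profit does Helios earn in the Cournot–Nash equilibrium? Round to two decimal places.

410.06

Cinder's profit: π_C = (255 - Q)q_C - (68q_C). Setting ∂π_C/∂q_C = 0: 187 - 2q_C - (q_S + q_H) = 0.
Solace's profit: π_S = (255 - Q)q_S - (79q_S). Setting ∂π_S/∂q_S = 0: 176 - 2q_S - (q_C + q_H) = 0.
Helios's first-order condition: 148 - 2q_H - (q_C + q_S) = 0.
Adding the 3 first-order conditions: 511 − 4Q = 0, so Q = 511/4.
Back-substituting: q_C = (187 − 511/4) = 237/4, q_S = (176 − 511/4) = 193/4, q_H = (148 − 511/4) = 81/4.
Price P = 255 - 511/4 = 509/4.
Helios's profit: (509/4 - 107)·(81/4) = 410.0625.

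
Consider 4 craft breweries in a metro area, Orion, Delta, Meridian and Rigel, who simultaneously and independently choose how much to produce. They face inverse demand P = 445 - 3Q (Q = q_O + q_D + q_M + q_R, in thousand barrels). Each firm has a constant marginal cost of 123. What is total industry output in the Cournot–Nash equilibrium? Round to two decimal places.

A representative firm's profit is π_i = q_i(445 - 3Q) - 123q_i.
Setting ∂π_i/∂q_i = 0 with rivals' quantities fixed: 322 - 6q_i - 3·Σ_{j≠i} q_j = 0.
By symmetry each firm produces the same amount; substituting Σ_{j≠i} q_j = 3q_i yields q_i = 322/15.
Total output Q = 322/15 + 322/15 + 322/15 + 322/15 = 1288/15.

85.87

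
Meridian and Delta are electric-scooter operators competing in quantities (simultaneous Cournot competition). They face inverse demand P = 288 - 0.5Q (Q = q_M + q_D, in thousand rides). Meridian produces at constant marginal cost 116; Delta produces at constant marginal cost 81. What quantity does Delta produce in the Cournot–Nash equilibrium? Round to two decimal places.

Meridian's profit: π_M = (288 - 0.5Q)q_M - (116q_M). Setting ∂π_M/∂q_M = 0: 172 - q_M - (1/2)(q_D) = 0.
Delta's first-order condition: 207 - q_D - (1/2)(q_M) = 0.
So q_M = (172 - (1/2)q_D) and q_D = (207 - (1/2)q_M).
Substituting one into the other gives q_M = 274/3 and q_D = 484/3.

161.33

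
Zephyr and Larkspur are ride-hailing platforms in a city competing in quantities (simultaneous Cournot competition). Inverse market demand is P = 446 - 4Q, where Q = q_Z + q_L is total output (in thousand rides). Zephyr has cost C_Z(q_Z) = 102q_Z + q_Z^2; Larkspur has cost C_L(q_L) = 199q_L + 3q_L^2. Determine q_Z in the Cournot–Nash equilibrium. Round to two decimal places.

Zephyr's profit: π_Z = (446 - 4Q)q_Z - (102q_Z + q_Z²). Setting ∂π_Z/∂q_Z = 0: 344 - 10q_Z - 4(q_L) = 0.
Larkspur's profit: π_L = (446 - 4Q)q_L - (199q_L + 3q_L²). Setting ∂π_L/∂q_L = 0: 247 - 14q_L - 4(q_Z) = 0.
Rearranging gives the reaction functions q_Z = (344 - 4q_L)/10 and q_L = (247 - 4q_Z)/14.
Substituting one into the other gives q_Z = 957/31 and q_L = 547/62.

30.87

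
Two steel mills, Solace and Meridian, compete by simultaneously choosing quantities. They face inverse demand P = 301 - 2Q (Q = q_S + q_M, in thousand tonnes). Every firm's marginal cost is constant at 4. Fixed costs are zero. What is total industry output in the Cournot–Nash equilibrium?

A representative firm's profit is π_i = q_i(301 - 2Q) - 4q_i.
Setting ∂π_i/∂q_i = 0 with rivals' quantities fixed: 297 - 4q_i - 2q_j = 0.
By symmetry each firm produces the same amount; substituting q_j = q_i yields q_i = 297/6 = 99/2.
Total output Q = 99/2 + 99/2 = 99.

99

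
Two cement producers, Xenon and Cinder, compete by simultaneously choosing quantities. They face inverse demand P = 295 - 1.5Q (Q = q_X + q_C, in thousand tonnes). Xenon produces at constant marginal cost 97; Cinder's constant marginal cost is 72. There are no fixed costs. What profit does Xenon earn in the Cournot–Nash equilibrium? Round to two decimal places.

Xenon's profit: π_X = (295 - 1.5Q)q_X - (97q_X). Setting ∂π_X/∂q_X = 0: 198 - 3q_X - (3/2)(q_C) = 0.
Cinder's profit: π_C = (295 - 1.5Q)q_C - (72q_C). Setting ∂π_C/∂q_C = 0: 223 - 3q_C - (3/2)(q_X) = 0.
So q_X = (198 - (3/2)q_C)/3 and q_C = (223 - (3/2)q_X)/3.
Substituting one into the other gives q_X = 346/9 and q_C = 496/9.
Price P = 295 - (3/2)·(842/9) = 464/3.
Xenon's profit: (464/3 - 97)·(346/9) = 2216.9630.

2216.96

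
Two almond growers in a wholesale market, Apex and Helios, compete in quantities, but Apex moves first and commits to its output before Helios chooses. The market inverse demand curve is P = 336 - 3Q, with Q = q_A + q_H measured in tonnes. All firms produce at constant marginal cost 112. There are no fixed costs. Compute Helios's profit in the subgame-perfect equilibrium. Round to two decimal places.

1045.33

Solve by backward induction. Given q_A, the follower Helios maximises π_H = (336 - 3q_A - 3q_H)q_H - 112q_H.
Follower FOC: 224 - 3q_A - 6q_H = 0, so q_H(q_A) = (224 - 3q_A)/6.
The leader anticipates this reaction. Substituting into P = 336 - 3Q gives P = 224 - (3/2)q_A, so π_A = (224 - (3/2)q_A)q_A - 112q_A.
Leader FOC: 112 - 3q_A = 0, so q_A = 112/3.
Then q_H = (224 - 3·(112/3))/6 = 56/3.
Price P = 336 - 3·56 = 168.
Helios's profit: (168 - 112)·(56/3) = 1045.3333.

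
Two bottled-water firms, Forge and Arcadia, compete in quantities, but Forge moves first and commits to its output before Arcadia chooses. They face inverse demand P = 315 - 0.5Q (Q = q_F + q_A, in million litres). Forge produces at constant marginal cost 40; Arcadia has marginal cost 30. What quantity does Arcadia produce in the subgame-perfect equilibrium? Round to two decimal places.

The follower Arcadia best-responds to any q_F: π_A = (315 - 0.5Q)q_A - 30q_A.
∂π_A/∂q_A = 285 - (1/2)q_F - q_A = 0 gives the reaction function q_A = (285 - (1/2)q_F).
The leader anticipates this reaction. Substituting into P = 315 - 0.5Q gives P = 345/2 - (1/4)q_F, so π_F = (345/2 - (1/4)q_F)q_F - 40q_F.
Leader FOC: 265/2 - (1/2)q_F = 0, so q_F = 265.
Then q_A = (285 - (1/2)·265) = 305/2.

152.50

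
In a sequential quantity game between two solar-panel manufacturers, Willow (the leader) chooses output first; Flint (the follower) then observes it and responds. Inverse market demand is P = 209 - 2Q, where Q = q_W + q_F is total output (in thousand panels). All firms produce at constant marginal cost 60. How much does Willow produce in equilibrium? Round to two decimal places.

Solve by backward induction. Given q_W, the follower Flint maximises π_F = (209 - 2q_W - 2q_F)q_F - 60q_F.
∂π_F/∂q_F = 149 - 2q_W - 4q_F = 0 gives the reaction function q_F = (149 - 2q_W)/4.
Willow substitutes q_F(q_W) into its own profit: π_W = q_W(209 - 2q_W - (149 - 2q_W)/2) - 60q_W = (269/2 - q_W)q_W - 60q_W.
Maximising: ∂π_W/∂q_W = 149/2 - 2q_W = 0, giving q_W = 149/4.
Then q_F = (149 - 2·(149/4))/4 = 149/8.

37.25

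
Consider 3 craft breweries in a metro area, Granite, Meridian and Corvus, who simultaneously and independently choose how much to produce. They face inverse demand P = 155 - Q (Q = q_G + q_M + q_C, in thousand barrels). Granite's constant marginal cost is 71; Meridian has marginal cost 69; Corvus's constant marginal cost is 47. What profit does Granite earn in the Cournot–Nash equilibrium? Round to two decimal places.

Granite's profit: π_G = (155 - Q)q_G - (71q_G). Setting ∂π_G/∂q_G = 0: 84 - 2q_G - (q_M + q_C) = 0.
Meridian's first-order condition: 86 - 2q_M - (q_G + q_C) = 0.
Corvus's first-order condition: 108 - 2q_C - (q_G + q_M) = 0.
Adding the 3 first-order conditions: 278 − 4Q = 0, so Q = 139/2.
Back-substituting: q_G = (84 − 139/2) = 29/2, q_M = (86 − 139/2) = 33/2, q_C = (108 − 139/2) = 77/2.
Price P = 155 - 139/2 = 171/2.
Granite's profit: (171/2 - 71)·(29/2) = 841/4.

210.25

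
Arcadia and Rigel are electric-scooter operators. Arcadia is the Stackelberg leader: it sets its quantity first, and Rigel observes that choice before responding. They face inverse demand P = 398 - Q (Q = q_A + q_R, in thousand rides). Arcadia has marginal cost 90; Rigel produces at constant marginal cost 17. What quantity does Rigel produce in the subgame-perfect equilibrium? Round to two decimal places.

The follower Rigel best-responds to any q_A: π_R = (398 - Q)q_R - 17q_R.
Follower FOC: 381 - q_A - 2q_R = 0, so q_R(q_A) = (381 - q_A)/2.
The leader anticipates this reaction. Substituting into P = 398 - Q gives P = 415/2 - (1/2)q_A, so π_A = (415/2 - (1/2)q_A)q_A - 90q_A.
Leader FOC: 235/2 - q_A = 0, so q_A = 235/2.
Then q_R = (381 - 235/2)/2 = 527/4.

131.75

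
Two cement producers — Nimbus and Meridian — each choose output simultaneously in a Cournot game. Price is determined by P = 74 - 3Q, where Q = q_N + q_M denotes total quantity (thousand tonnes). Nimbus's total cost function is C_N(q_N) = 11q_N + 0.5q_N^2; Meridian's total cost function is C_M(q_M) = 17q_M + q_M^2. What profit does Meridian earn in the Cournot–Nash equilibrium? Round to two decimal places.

Nimbus's profit: π_N = (74 - 3Q)q_N - (11q_N + (1/2)q_N²). Setting ∂π_N/∂q_N = 0: 63 - 7q_N - 3(q_M) = 0.
Meridian's profit: π_M = (74 - 3Q)q_M - (17q_M + q_M²). Setting ∂π_M/∂q_M = 0: 57 - 8q_M - 3(q_N) = 0.
So q_N = (63 - 3q_M)/7 and q_M = (57 - 3q_N)/8.
Solving the pair: q_N = 333/47, q_M = 210/47.
Price P = 74 - 3·(543/47) = 1849/47.
Meridian's profit: (1849/47)·(210/47) - 17·(210/47) - (210/47)² = 79.8551.

79.86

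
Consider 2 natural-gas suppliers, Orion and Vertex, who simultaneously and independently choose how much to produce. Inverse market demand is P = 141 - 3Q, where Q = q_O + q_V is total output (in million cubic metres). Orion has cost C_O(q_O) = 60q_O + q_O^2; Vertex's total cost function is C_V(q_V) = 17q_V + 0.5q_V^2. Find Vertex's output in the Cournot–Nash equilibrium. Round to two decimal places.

15.94

Orion's profit: π_O = (141 - 3Q)q_O - (60q_O + q_O²). Setting ∂π_O/∂q_O = 0: 81 - 8q_O - 3(q_V) = 0.
Vertex's first-order condition: 124 - 7q_V - 3(q_O) = 0.
So q_O = (81 - 3q_V)/8 and q_V = (124 - 3q_O)/7.
Solving the pair: q_O = 195/47, q_V = 749/47.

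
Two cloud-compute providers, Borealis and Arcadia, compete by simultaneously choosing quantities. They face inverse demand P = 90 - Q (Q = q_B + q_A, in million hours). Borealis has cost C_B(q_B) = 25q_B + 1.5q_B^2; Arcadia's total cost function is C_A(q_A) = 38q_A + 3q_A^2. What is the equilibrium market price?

Borealis's profit: π_B = (90 - Q)q_B - (25q_B + (3/2)q_B²). Setting ∂π_B/∂q_B = 0: 65 - 5q_B - (q_A) = 0.
Arcadia's first-order condition: 52 - 8q_A - (q_B) = 0.
Best responses: q_B = (65 - q_A)/5, q_A = (52 - q_B)/8.
Solving the pair: q_B = 12, q_A = 5.
Total output Q = 17, so price P = 90 - 17 = 73.

73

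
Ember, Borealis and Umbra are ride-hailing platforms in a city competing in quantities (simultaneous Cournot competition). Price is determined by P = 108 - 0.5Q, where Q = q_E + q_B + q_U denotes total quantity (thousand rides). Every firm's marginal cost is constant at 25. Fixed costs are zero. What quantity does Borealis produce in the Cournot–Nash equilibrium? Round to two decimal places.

Each firm earns π_i = (108 - 0.5Q)q_i - 25q_i.
Setting ∂π_i/∂q_i = 0 with rivals' quantities fixed: 83 - q_i - (1/2)·Σ_{j≠i} q_j = 0.
With identical firms every q_j equals q_i, so Σ_{j≠i} q_j = 2q_i and 83 = 2q_i, giving q_i = 83/2.

41.50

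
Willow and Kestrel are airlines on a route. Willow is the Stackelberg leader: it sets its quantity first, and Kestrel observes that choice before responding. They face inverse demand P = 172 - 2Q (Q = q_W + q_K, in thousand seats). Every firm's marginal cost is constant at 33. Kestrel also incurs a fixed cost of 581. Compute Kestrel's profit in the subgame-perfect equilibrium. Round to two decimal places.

22.78

The follower Kestrel best-responds to any q_W: π_K = (172 - 2Q)q_K - 33q_K.
Follower FOC: 139 - 2q_W - 4q_K = 0, so q_K(q_W) = (139 - 2q_W)/4.
The leader anticipates this reaction. Substituting into P = 172 - 2Q gives P = 205/2 - q_W, so π_W = (205/2 - q_W)q_W - 33q_W.
Maximising: ∂π_W/∂q_W = 139/2 - 2q_W = 0, giving q_W = 139/4.
Then q_K = (139 - 2·(139/4))/4 = 139/8.
Price P = 172 - 2·(417/8) = 271/4.
Kestrel's profit: (271/4 - 33)·(139/8) - 581 = 729/32.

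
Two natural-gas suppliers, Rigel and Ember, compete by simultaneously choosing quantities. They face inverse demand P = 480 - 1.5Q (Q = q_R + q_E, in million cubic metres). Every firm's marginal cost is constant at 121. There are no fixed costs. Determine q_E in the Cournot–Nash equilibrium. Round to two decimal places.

79.78

Each firm earns π_i = (480 - 1.5Q)q_i - 121q_i.
First-order condition (treating rivals' output as given): 359 - 3q_i - (3/2)q_j = 0.
By symmetry each firm produces the same amount; substituting q_j = q_i yields q_i = 359/(9/2) = 718/9.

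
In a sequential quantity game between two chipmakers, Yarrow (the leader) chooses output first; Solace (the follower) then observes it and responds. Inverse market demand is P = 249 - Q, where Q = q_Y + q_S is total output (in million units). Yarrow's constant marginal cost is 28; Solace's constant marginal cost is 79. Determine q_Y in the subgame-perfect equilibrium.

136

Solve by backward induction. Given q_Y, the follower Solace maximises π_S = (249 - q_Y - q_S)q_S - 79q_S.
∂π_S/∂q_S = 170 - q_Y - 2q_S = 0 gives the reaction function q_S = (170 - q_Y)/2.
Yarrow substitutes q_S(q_Y) into its own profit: π_Y = q_Y(249 - q_Y - (170 - q_Y)/2) - 28q_Y = (164 - (1/2)q_Y)q_Y - 28q_Y.
Leader FOC: 136 - q_Y = 0, so q_Y = 136.
Then q_S = (170 - 136)/2 = 17.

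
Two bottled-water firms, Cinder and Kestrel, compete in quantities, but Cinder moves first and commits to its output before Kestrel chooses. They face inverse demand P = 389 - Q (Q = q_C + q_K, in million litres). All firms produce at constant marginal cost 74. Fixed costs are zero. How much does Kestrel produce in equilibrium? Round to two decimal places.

The follower Kestrel best-responds to any q_C: π_K = (389 - Q)q_K - 74q_K.
Setting the follower's marginal profit to zero, 315 - q_C - 2q_K = 0, i.e. q_K = (315 - q_C)/2.
Cinder substitutes q_K(q_C) into its own profit: π_C = q_C(389 - q_C - (315 - q_C)/2) - 74q_C = (463/2 - (1/2)q_C)q_C - 74q_C.
Maximising: ∂π_C/∂q_C = 315/2 - q_C = 0, giving q_C = 315/2.
Then q_K = (315 - 315/2)/2 = 315/4.

78.75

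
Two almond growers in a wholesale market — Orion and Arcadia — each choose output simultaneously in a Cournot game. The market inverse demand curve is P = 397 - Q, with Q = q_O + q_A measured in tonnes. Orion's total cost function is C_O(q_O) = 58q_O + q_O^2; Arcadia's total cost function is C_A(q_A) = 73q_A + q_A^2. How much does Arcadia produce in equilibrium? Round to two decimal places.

63.80

Orion's profit: π_O = (397 - Q)q_O - (58q_O + q_O²). Setting ∂π_O/∂q_O = 0: 339 - 4q_O - (q_A) = 0.
Arcadia's first-order condition: 324 - 4q_A - (q_O) = 0.
Best responses: q_O = (339 - q_A)/4, q_A = (324 - q_O)/4.
Solving the pair: q_O = 344/5, q_A = 319/5.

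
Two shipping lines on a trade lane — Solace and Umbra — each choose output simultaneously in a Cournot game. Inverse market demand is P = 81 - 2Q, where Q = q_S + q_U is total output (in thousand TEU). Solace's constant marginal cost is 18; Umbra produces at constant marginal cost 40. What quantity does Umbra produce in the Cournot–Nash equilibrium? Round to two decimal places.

3.17

Solace's profit: π_S = (81 - 2Q)q_S - (18q_S). Setting ∂π_S/∂q_S = 0: 63 - 4q_S - 2(q_U) = 0.
Umbra's profit: π_U = (81 - 2Q)q_U - (40q_U). Setting ∂π_U/∂q_U = 0: 41 - 4q_U - 2(q_S) = 0.
Best responses: q_S = (63 - 2q_U)/4, q_U = (41 - 2q_S)/4.
Solving the pair: q_S = 85/6, q_U = 19/6.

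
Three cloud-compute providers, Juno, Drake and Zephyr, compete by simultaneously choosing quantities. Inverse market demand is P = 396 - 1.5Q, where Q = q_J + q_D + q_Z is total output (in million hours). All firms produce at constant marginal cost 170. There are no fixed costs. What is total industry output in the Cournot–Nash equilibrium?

A representative firm's profit is π_i = q_i(396 - 1.5Q) - 170q_i.
Setting ∂π_i/∂q_i = 0 with rivals' quantities fixed: 226 - 3q_i - (3/2)·Σ_{j≠i} q_j = 0.
With identical firms every q_j equals q_i, so Σ_{j≠i} q_j = 2q_i and 226 = 6q_i, giving q_i = 113/3.
Total output Q = 113/3 + 113/3 + 113/3 = 113.

113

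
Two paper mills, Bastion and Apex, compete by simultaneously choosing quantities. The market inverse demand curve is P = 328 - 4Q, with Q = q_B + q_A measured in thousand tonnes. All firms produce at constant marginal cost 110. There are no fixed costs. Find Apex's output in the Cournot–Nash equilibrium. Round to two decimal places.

A representative firm's profit is π_i = q_i(328 - 4Q) - 110q_i.
First-order condition (treating rivals' output as given): 218 - 8q_i - 4q_j = 0.
With identical firms every q_j equals q_i, so q_j = q_i and 218 = 12q_i, giving q_i = 109/6.

18.17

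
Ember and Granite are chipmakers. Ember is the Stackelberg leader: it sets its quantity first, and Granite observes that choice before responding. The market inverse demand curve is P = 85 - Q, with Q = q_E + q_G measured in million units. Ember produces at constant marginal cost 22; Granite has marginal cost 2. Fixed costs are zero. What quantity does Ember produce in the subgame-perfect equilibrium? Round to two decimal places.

Solve by backward induction. Given q_E, the follower Granite maximises π_G = (85 - q_E - q_G)q_G - 2q_G.
∂π_G/∂q_G = 83 - q_E - 2q_G = 0 gives the reaction function q_G = (83 - q_E)/2.
The leader anticipates this reaction. Substituting into P = 85 - Q gives P = 87/2 - (1/2)q_E, so π_E = (87/2 - (1/2)q_E)q_E - 22q_E.
The leader's first-order condition 43/2 - q_E = 0 yields q_E = 43/2.
Then q_G = (83 - 43/2)/2 = 123/4.

21.50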